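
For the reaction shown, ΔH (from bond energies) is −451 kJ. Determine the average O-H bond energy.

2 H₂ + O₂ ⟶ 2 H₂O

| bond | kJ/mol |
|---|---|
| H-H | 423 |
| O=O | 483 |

D(O-H) ≈ 445 kJ/mol

Let D be the O-H bond energy.
Σ(broken) = 2×423 + 1×483 = 1329
Σ(formed) = 4×D = 4D
ΔH = Σ(broken) − Σ(formed) = (1329) − (4D) = +1329 − 4D
Setting this equal to −451 kJ gives 4D = 1780, so D = 445 kJ/mol.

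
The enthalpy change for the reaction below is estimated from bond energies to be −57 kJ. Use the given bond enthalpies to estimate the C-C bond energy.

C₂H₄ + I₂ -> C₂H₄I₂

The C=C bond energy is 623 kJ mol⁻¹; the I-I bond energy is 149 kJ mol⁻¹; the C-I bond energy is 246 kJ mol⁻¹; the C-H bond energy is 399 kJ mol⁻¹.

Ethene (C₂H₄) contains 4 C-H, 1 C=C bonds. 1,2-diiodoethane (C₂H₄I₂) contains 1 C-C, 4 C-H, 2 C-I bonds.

D(C-C) ≈ 337 kJ/mol

Let D be the C-C bond energy.
Σ(broken) = 4×399 + 1×623 + 1×149 = 2368
Σ(formed) = 1×D + 4×399 + 2×246 = 2088 + D
ΔH = Σ(broken) − Σ(formed) = (2368) − (2088 + D) = +280 − D
Setting this equal to −57 kJ gives D = 337 kJ/mol.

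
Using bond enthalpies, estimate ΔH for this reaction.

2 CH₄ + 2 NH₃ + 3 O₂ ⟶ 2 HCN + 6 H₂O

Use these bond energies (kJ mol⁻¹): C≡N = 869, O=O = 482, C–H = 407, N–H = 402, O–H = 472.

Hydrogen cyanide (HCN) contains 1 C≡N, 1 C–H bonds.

ΔH ≈ −1102 kJ

Bonds broken (reactants):
  C–H: 8 × 407 = 3256
  N–H: 6 × 402 = 2412
  O=O: 3 × 482 = 1446
  Σ(broken) = 7114 kJ
Bonds formed (products):
  C≡N: 2 × 869 = 1738
  C–H: 2 × 407 = 814
  O–H: 12 × 472 = 5664
  Σ(formed) = 8216 kJ
ΔH = Σ(broken) − Σ(formed) = 7114 − 8216 = −1102 kJ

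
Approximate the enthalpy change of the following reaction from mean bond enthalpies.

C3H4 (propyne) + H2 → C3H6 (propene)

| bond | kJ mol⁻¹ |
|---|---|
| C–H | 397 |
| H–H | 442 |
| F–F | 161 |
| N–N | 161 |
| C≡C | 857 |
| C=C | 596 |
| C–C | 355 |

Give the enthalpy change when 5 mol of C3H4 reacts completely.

ΔH = −455 kJ

Bonds broken (reactants):
  C≡C: 1 × 857 = 857
  C–C: 1 × 355 = 355
  C–H: 4 × 397 = 1588
  H–H: 1 × 442 = 442
  Σ(broken) = 3242 kJ
Bonds formed (products):
  C–C: 1 × 355 = 355
  C–H: 6 × 397 = 2382
  C=C: 1 × 596 = 596
  Σ(formed) = 3333 kJ
ΔH = Σ(broken) − Σ(formed) = 3242 − 3333 = −91 kJ
For 5× the reaction as written: 5 × (−91) = −455 kJ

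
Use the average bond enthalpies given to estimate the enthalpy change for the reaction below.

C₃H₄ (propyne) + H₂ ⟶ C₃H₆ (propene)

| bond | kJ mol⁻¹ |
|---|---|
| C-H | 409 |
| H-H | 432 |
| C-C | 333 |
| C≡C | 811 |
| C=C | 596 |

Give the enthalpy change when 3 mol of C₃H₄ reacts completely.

Bonds broken (reactants):
  C≡C: 1 × 811 = 811
  C-C: 1 × 333 = 333
  C-H: 4 × 409 = 1636
  H-H: 1 × 432 = 432
  Σ(broken) = 3212 kJ
Bonds formed (products):
  C-C: 1 × 333 = 333
  C-H: 6 × 409 = 2454
  C=C: 1 × 596 = 596
  Σ(formed) = 3383 kJ
ΔH = Σ(broken) − Σ(formed) = 3212 − 3383 = −171 kJ
For 3× the reaction as written: 3 × (−171) = −513 kJ

ΔH = −513 kJ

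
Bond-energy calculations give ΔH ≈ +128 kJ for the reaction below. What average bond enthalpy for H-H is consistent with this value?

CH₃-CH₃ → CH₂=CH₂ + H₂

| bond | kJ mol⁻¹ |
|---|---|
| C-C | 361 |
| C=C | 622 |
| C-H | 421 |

D(H-H) ≈ 453 kJ/mol

Let D be the H-H bond energy.
Σ(broken) = 1×361 + 6×421 = 2887
Σ(formed) = 4×421 + 1×622 + 1×D = 2306 + D
ΔH = Σ(broken) − Σ(formed) = (2887) − (2306 + D) = +581 − D
Setting this equal to +128 kJ gives D = 453 kJ/mol.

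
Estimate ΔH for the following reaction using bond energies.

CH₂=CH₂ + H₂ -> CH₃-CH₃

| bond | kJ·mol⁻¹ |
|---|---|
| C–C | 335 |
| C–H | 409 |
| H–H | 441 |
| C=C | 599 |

ΔH ≈ −113 kJ

Bonds broken (reactants):
  C–H: 4 × 409 = 1636
  C=C: 1 × 599 = 599
  H–H: 1 × 441 = 441
  Σ(broken) = 2676 kJ
Bonds formed (products):
  C–C: 1 × 335 = 335
  C–H: 6 × 409 = 2454
  Σ(formed) = 2789 kJ
ΔH = Σ(broken) − Σ(formed) = 2676 − 2789 = −113 kJ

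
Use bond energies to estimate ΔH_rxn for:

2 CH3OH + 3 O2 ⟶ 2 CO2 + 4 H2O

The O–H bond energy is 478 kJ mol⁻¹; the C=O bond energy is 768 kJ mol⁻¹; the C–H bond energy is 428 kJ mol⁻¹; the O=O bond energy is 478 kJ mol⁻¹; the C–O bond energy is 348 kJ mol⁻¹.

Bonds broken (reactants):
  C–H: 6 × 428 = 2568
  C–O: 2 × 348 = 696
  O–H: 2 × 478 = 956
  O=O: 3 × 478 = 1434
  Σ(broken) = 5654 kJ
Bonds formed (products):
  C=O: 4 × 768 = 3072
  O–H: 8 × 478 = 3824
  Σ(formed) = 6896 kJ
ΔH = Σ(broken) − Σ(formed) = 5654 − 6896 = −1242 kJ

ΔH ≈ −1242 kJ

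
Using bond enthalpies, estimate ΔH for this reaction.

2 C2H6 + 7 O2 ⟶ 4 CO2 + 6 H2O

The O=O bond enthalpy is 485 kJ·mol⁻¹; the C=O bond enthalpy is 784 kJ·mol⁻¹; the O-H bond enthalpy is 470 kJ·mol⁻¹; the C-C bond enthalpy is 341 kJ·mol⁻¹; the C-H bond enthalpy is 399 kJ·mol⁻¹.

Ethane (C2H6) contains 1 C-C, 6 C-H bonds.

ΔH ≈ −3047 kJ

Bonds broken (reactants):
  C-C: 2 × 341 = 682
  C-H: 12 × 399 = 4788
  O=O: 7 × 485 = 3395
  Σ(broken) = 8865 kJ
Bonds formed (products):
  C=O: 8 × 784 = 6272
  O-H: 12 × 470 = 5640
  Σ(formed) = 11912 kJ
ΔH = Σ(broken) − Σ(formed) = 8865 − 11912 = −3047 kJ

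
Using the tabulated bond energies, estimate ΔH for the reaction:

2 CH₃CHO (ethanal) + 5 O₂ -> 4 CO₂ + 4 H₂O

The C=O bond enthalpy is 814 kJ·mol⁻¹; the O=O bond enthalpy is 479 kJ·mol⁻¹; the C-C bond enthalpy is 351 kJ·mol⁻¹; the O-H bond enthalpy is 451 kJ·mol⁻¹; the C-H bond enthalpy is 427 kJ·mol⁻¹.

Bonds broken (reactants):
  C-C: 2 × 351 = 702
  C-H: 8 × 427 = 3416
  C=O: 2 × 814 = 1628
  O=O: 5 × 479 = 2395
  Σ(broken) = 8141 kJ
Bonds formed (products):
  C=O: 8 × 814 = 6512
  O-H: 8 × 451 = 3608
  Σ(formed) = 10120 kJ
ΔH = Σ(broken) − Σ(formed) = 8141 − 10120 = −1979 kJ

ΔH ≈ −1979 kJ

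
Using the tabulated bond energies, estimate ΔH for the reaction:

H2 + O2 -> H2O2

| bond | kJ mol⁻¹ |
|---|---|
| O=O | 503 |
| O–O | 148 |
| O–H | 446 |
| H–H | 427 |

Bonds broken (reactants):
  H–H: 1 × 427 = 427
  O=O: 1 × 503 = 503
  Σ(broken) = 930 kJ
Bonds formed (products):
  O–H: 2 × 446 = 892
  O–O: 1 × 148 = 148
  Σ(formed) = 1040 kJ
ΔH = Σ(broken) − Σ(formed) = 930 − 1040 = −110 kJ

ΔH ≈ −110 kJ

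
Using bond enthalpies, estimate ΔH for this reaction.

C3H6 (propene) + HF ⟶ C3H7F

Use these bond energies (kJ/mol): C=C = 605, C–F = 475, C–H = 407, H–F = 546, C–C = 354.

Bonds broken (reactants):
  C–C: 1 × 354 = 354
  C–H: 6 × 407 = 2442
  C=C: 1 × 605 = 605
  H–F: 1 × 546 = 546
  Σ(broken) = 3947 kJ
Bonds formed (products):
  C–C: 2 × 354 = 708
  C–F: 1 × 475 = 475
  C–H: 7 × 407 = 2849
  Σ(formed) = 4032 kJ
ΔH = Σ(broken) − Σ(formed) = 3947 − 4032 = −85 kJ

ΔH ≈ −85 kJ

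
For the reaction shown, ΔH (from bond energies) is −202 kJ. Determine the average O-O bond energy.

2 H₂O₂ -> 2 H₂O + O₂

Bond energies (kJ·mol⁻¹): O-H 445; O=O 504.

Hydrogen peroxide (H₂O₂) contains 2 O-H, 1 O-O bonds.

D(O-O) ≈ 151 kJ/mol

Let D be the O-O bond energy.
Σ(broken) = 4×445 + 2×D = 1780 + 2D
Σ(formed) = 4×445 + 1×504 = 2284
ΔH = Σ(broken) − Σ(formed) = (1780 + 2D) − (2284) = −504 + 2D
Setting this equal to −202 kJ gives 2D = 302, so D = 151 kJ/mol.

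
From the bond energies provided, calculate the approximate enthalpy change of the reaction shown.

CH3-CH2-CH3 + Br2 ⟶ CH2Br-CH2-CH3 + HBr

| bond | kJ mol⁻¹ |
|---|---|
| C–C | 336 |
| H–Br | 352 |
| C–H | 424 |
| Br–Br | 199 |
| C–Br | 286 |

ΔH ≈ −15 kJ

Bonds broken (reactants):
  Br–Br: 1 × 199 = 199
  C–C: 2 × 336 = 672
  C–H: 8 × 424 = 3392
  Σ(broken) = 4263 kJ
Bonds formed (products):
  C–Br: 1 × 286 = 286
  C–C: 2 × 336 = 672
  C–H: 7 × 424 = 2968
  H–Br: 1 × 352 = 352
  Σ(formed) = 4278 kJ
ΔH = Σ(broken) − Σ(formed) = 4263 − 4278 = −15 kJ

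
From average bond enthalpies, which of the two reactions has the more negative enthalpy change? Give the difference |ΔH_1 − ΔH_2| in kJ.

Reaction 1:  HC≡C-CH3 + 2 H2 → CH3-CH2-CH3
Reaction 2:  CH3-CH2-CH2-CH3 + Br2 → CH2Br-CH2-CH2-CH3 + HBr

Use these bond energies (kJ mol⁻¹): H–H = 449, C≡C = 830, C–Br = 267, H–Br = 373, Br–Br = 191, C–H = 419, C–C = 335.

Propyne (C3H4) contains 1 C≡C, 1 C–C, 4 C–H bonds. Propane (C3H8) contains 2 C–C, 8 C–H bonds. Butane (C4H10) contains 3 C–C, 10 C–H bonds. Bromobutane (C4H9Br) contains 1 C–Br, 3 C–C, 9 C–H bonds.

Reaction 1, by 253 kJ

Reaction 1:
  Bonds broken (reactants):
    C≡C: 1 × 830 = 830
    C–C: 1 × 335 = 335
    C–H: 4 × 419 = 1676
    H–H: 2 × 449 = 898
    Σ(broken) = 3739 kJ
  Bonds formed (products):
    C–C: 2 × 335 = 670
    C–H: 8 × 419 = 3352
    Σ(formed) = 4022 kJ
  ΔH_1 = 3739 − 4022 = −283 kJ
Reaction 2:
  Bonds broken (reactants):
    Br–Br: 1 × 191 = 191
    C–C: 3 × 335 = 1005
    C–H: 10 × 419 = 4190
    Σ(broken) = 5386 kJ
  Bonds formed (products):
    C–Br: 1 × 267 = 267
    C–C: 3 × 335 = 1005
    C–H: 9 × 419 = 3771
    H–Br: 1 × 373 = 373
    Σ(formed) = 5416 kJ
  ΔH_2 = 5386 − 5416 = −30 kJ
ΔH_1 − ΔH_2 = −253 kJ, so reaction 1 has the more negative ΔH; |ΔH_1 − ΔH_2| = 253 kJ.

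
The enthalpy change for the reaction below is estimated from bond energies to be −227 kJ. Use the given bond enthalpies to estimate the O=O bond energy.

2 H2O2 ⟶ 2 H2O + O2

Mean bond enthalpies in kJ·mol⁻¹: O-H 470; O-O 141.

Let D be the O=O bond energy.
Σ(broken) = 4×470 + 2×141 = 2162
Σ(formed) = 4×470 + 1×D = 1880 + D
ΔH = Σ(broken) − Σ(formed) = (2162) − (1880 + D) = +282 − D
Setting this equal to −227 kJ gives D = 509 kJ/mol.

D(O=O) ≈ 509 kJ/mol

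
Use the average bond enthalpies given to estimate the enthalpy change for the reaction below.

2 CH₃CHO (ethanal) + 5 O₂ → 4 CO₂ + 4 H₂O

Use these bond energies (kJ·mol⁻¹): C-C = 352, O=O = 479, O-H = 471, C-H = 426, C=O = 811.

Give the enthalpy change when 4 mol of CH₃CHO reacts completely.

Bonds broken (reactants):
  C-C: 2 × 352 = 704
  C-H: 8 × 426 = 3408
  C=O: 2 × 811 = 1622
  O=O: 5 × 479 = 2395
  Σ(broken) = 8129 kJ
Bonds formed (products):
  C=O: 8 × 811 = 6488
  O-H: 8 × 471 = 3768
  Σ(formed) = 10256 kJ
ΔH = Σ(broken) − Σ(formed) = 8129 − 10256 = −2127 kJ
For 2× the reaction as written: 2 × (−2127) = −4254 kJ

ΔH = −4254 kJ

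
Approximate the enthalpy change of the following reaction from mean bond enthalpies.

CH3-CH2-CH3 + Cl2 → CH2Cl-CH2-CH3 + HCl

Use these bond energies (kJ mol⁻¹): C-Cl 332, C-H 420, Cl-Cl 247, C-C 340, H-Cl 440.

ΔH ≈ −105 kJ

Bonds broken (reactants):
  C-C: 2 × 340 = 680
  C-H: 8 × 420 = 3360
  Cl-Cl: 1 × 247 = 247
  Σ(broken) = 4287 kJ
Bonds formed (products):
  C-C: 2 × 340 = 680
  C-Cl: 1 × 332 = 332
  C-H: 7 × 420 = 2940
  H-Cl: 1 × 440 = 440
  Σ(formed) = 4392 kJ
ΔH = Σ(broken) − Σ(formed) = 4287 − 4392 = −105 kJ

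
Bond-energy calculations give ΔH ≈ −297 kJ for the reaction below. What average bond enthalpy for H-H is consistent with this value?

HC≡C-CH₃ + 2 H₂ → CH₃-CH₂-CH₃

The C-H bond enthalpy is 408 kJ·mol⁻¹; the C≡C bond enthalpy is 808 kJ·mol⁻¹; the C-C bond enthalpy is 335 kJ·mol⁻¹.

D(H-H) ≈ 431 kJ/mol

Let D be the H-H bond energy.
Σ(broken) = 1×808 + 1×335 + 4×408 + 2×D = 2775 + 2D
Σ(formed) = 2×335 + 8×408 = 3934
ΔH = Σ(broken) − Σ(formed) = (2775 + 2D) − (3934) = −1159 + 2D
Setting this equal to −297 kJ gives 2D = 862, so D = 431 kJ/mol.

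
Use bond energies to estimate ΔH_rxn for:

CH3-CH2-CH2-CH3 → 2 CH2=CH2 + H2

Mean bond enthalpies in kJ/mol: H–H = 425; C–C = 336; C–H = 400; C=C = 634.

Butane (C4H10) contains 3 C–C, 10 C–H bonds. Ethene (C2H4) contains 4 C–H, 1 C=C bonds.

ΔH ≈ +115 kJ

Bonds broken (reactants):
  C–C: 3 × 336 = 1008
  C–H: 10 × 400 = 4000
  Σ(broken) = 5008 kJ
Bonds formed (products):
  C–H: 8 × 400 = 3200
  C=C: 2 × 634 = 1268
  H–H: 1 × 425 = 425
  Σ(formed) = 4893 kJ
ΔH = Σ(broken) − Σ(formed) = 5008 − 4893 = +115 kJ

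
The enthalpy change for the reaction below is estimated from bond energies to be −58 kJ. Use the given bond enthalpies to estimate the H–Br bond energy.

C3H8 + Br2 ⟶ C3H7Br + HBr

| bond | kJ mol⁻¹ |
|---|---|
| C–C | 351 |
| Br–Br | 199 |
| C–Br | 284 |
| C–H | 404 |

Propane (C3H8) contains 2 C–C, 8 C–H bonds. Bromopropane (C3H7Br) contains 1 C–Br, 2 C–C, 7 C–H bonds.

D(H–Br) ≈ 377 kJ/mol

Let D be the H–Br bond energy.
Σ(broken) = 1×199 + 2×351 + 8×404 = 4133
Σ(formed) = 1×284 + 2×351 + 7×404 + 1×D = 3814 + D
ΔH = Σ(broken) − Σ(formed) = (4133) − (3814 + D) = +319 − D
Setting this equal to −58 kJ gives D = 377 kJ/mol.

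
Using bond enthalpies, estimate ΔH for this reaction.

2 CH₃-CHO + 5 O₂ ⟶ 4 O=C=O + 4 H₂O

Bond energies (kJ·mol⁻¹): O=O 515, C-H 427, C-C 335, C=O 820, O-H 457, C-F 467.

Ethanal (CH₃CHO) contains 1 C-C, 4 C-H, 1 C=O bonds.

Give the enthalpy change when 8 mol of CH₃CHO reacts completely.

ΔH = −7660 kJ

Bonds broken (reactants):
  C-C: 2 × 335 = 670
  C-H: 8 × 427 = 3416
  C=O: 2 × 820 = 1640
  O=O: 5 × 515 = 2575
  Σ(broken) = 8301 kJ
Bonds formed (products):
  C=O: 8 × 820 = 6560
  O-H: 8 × 457 = 3656
  Σ(formed) = 10216 kJ
ΔH = Σ(broken) − Σ(formed) = 8301 − 10216 = −1915 kJ
For 4× the reaction as written: 4 × (−1915) = −7660 kJ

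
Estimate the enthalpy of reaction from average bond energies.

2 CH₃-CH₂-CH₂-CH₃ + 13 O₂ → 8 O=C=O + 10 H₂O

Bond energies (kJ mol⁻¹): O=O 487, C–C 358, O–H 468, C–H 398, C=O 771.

ΔH ≈ −5257 kJ

Bonds broken (reactants):
  C–C: 6 × 358 = 2148
  C–H: 20 × 398 = 7960
  O=O: 13 × 487 = 6331
  Σ(broken) = 16439 kJ
Bonds formed (products):
  C=O: 16 × 771 = 12336
  O–H: 20 × 468 = 9360
  Σ(formed) = 21696 kJ
ΔH = Σ(broken) − Σ(formed) = 16439 − 21696 = −5257 kJ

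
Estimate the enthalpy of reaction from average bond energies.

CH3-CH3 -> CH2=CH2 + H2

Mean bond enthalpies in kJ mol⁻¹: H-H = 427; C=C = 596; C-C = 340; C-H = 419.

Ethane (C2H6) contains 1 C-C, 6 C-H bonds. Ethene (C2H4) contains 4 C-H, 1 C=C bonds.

ΔH ≈ +155 kJ

Bonds broken (reactants):
  C-C: 1 × 340 = 340
  C-H: 6 × 419 = 2514
  Σ(broken) = 2854 kJ
Bonds formed (products):
  C-H: 4 × 419 = 1676
  C=C: 1 × 596 = 596
  H-H: 1 × 427 = 427
  Σ(formed) = 2699 kJ
ΔH = Σ(broken) − Σ(formed) = 2854 − 2699 = +155 kJ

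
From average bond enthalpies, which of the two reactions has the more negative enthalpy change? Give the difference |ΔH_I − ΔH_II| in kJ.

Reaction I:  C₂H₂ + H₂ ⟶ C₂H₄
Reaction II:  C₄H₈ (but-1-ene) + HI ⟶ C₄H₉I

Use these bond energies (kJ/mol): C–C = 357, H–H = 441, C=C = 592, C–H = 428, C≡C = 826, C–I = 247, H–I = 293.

Reaction I:
  Bonds broken (reactants):
    C≡C: 1 × 826 = 826
    C–H: 2 × 428 = 856
    H–H: 1 × 441 = 441
    Σ(broken) = 2123 kJ
  Bonds formed (products):
    C–H: 4 × 428 = 1712
    C=C: 1 × 592 = 592
    Σ(formed) = 2304 kJ
  ΔH_I = 2123 − 2304 = −181 kJ
Reaction II:
  Bonds broken (reactants):
    C–C: 2 × 357 = 714
    C–H: 8 × 428 = 3424
    C=C: 1 × 592 = 592
    H–I: 1 × 293 = 293
    Σ(broken) = 5023 kJ
  Bonds formed (products):
    C–C: 3 × 357 = 1071
    C–H: 9 × 428 = 3852
    C–I: 1 × 247 = 247
    Σ(formed) = 5170 kJ
  ΔH_II = 5023 − 5170 = −147 kJ
ΔH_I − ΔH_II = −34 kJ, so reaction I has the more negative ΔH; |ΔH_I − ΔH_II| = 34 kJ.

Reaction I, by 34 kJ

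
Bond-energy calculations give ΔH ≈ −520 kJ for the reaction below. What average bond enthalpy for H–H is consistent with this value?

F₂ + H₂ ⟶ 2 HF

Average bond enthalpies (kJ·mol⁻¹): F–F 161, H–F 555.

Let D be the H–H bond energy.
Σ(broken) = 1×161 + 1×D = 161 + D
Σ(formed) = 2×555 = 1110
ΔH = Σ(broken) − Σ(formed) = (161 + D) − (1110) = −949 + D
Setting this equal to −520 kJ gives D = 429 kJ/mol.

D(H–H) ≈ 429 kJ/mol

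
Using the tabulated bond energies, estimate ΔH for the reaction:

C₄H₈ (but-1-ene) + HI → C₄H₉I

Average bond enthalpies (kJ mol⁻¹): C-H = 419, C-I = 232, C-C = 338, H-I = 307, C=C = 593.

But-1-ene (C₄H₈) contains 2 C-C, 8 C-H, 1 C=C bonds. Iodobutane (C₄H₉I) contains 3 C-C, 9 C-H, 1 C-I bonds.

Bonds broken (reactants):
  C-C: 2 × 338 = 676
  C-H: 8 × 419 = 3352
  C=C: 1 × 593 = 593
  H-I: 1 × 307 = 307
  Σ(broken) = 4928 kJ
Bonds formed (products):
  C-C: 3 × 338 = 1014
  C-H: 9 × 419 = 3771
  C-I: 1 × 232 = 232
  Σ(formed) = 5017 kJ
ΔH = Σ(broken) − Σ(formed) = 4928 − 5017 = −89 kJ

ΔH ≈ −89 kJ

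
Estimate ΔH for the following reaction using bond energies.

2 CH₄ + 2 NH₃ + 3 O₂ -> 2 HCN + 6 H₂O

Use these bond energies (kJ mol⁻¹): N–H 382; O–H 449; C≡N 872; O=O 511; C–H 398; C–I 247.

ΔH ≈ −919 kJ

Bonds broken (reactants):
  C–H: 8 × 398 = 3184
  N–H: 6 × 382 = 2292
  O=O: 3 × 511 = 1533
  Σ(broken) = 7009 kJ
Bonds formed (products):
  C≡N: 2 × 872 = 1744
  C–H: 2 × 398 = 796
  O–H: 12 × 449 = 5388
  Σ(formed) = 7928 kJ
ΔH = Σ(broken) − Σ(formed) = 7009 − 7928 = −919 kJ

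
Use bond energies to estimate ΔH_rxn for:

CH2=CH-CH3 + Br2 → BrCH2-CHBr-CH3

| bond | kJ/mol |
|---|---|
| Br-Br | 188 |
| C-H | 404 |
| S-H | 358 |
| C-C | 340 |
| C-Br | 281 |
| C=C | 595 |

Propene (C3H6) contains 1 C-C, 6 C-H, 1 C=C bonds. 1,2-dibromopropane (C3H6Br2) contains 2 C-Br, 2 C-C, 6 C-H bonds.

ΔH ≈ −119 kJ

Bonds broken (reactants):
  Br-Br: 1 × 188 = 188
  C-C: 1 × 340 = 340
  C-H: 6 × 404 = 2424
  C=C: 1 × 595 = 595
  Σ(broken) = 3547 kJ
Bonds formed (products):
  C-Br: 2 × 281 = 562
  C-C: 2 × 340 = 680
  C-H: 6 × 404 = 2424
  Σ(formed) = 3666 kJ
ΔH = Σ(broken) − Σ(formed) = 3547 − 3666 = −119 kJ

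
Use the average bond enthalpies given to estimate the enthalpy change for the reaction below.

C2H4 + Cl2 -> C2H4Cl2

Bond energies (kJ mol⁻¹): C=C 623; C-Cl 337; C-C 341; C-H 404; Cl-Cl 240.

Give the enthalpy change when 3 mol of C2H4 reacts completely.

ΔH = −456 kJ

Bonds broken (reactants):
  C-H: 4 × 404 = 1616
  C=C: 1 × 623 = 623
  Cl-Cl: 1 × 240 = 240
  Σ(broken) = 2479 kJ
Bonds formed (products):
  C-C: 1 × 341 = 341
  C-Cl: 2 × 337 = 674
  C-H: 4 × 404 = 1616
  Σ(formed) = 2631 kJ
ΔH = Σ(broken) − Σ(formed) = 2479 − 2631 = −152 kJ
For 3× the reaction as written: 3 × (−152) = −456 kJ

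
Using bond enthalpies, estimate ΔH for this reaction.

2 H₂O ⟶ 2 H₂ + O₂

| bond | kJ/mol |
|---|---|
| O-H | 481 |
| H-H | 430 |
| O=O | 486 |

Bonds broken (reactants):
  O-H: 4 × 481 = 1924
  Σ(broken) = 1924 kJ
Bonds formed (products):
  H-H: 2 × 430 = 860
  O=O: 1 × 486 = 486
  Σ(formed) = 1346 kJ
ΔH = Σ(broken) − Σ(formed) = 1924 − 1346 = +578 kJ

ΔH ≈ +578 kJ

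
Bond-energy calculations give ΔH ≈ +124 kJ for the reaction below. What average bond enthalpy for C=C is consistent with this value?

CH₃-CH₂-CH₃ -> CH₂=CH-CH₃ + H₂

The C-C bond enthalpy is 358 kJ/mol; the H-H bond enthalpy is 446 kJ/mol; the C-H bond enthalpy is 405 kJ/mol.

Let D be the C=C bond energy.
Σ(broken) = 2×358 + 8×405 = 3956
Σ(formed) = 1×358 + 6×405 + 1×D + 1×446 = 3234 + D
ΔH = Σ(broken) − Σ(formed) = (3956) − (3234 + D) = +722 − D
Setting this equal to +124 kJ gives D = 598 kJ/mol.

D(C=C) ≈ 598 kJ/mol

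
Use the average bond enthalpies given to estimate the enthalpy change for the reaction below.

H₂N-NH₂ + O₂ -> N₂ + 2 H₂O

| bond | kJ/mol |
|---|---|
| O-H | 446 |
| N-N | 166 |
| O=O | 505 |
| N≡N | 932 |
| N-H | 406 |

Bonds broken (reactants):
  N-H: 4 × 406 = 1624
  N-N: 1 × 166 = 166
  O=O: 1 × 505 = 505
  Σ(broken) = 2295 kJ
Bonds formed (products):
  N≡N: 1 × 932 = 932
  O-H: 4 × 446 = 1784
  Σ(formed) = 2716 kJ
ΔH = Σ(broken) − Σ(formed) = 2295 − 2716 = −421 kJ

ΔH ≈ −421 kJ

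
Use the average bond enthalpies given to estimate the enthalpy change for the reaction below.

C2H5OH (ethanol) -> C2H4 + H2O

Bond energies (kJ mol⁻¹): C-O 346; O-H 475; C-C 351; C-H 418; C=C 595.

ΔH ≈ +45 kJ

Bonds broken (reactants):
  C-C: 1 × 351 = 351
  C-H: 5 × 418 = 2090
  C-O: 1 × 346 = 346
  O-H: 1 × 475 = 475
  Σ(broken) = 3262 kJ
Bonds formed (products):
  C-H: 4 × 418 = 1672
  C=C: 1 × 595 = 595
  O-H: 2 × 475 = 950
  Σ(formed) = 3217 kJ
ΔH = Σ(broken) − Σ(formed) = 3262 − 3217 = +45 kJ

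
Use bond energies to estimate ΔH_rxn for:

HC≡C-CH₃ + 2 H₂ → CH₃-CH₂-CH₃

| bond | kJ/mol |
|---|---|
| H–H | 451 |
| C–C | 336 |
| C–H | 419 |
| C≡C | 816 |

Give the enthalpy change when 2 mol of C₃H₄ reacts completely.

Bonds broken (reactants):
  C≡C: 1 × 816 = 816
  C–C: 1 × 336 = 336
  C–H: 4 × 419 = 1676
  H–H: 2 × 451 = 902
  Σ(broken) = 3730 kJ
Bonds formed (products):
  C–C: 2 × 336 = 672
  C–H: 8 × 419 = 3352
  Σ(formed) = 4024 kJ
ΔH = Σ(broken) − Σ(formed) = 3730 − 4024 = −294 kJ
For 2× the reaction as written: 2 × (−294) = −588 kJ

ΔH = −588 kJ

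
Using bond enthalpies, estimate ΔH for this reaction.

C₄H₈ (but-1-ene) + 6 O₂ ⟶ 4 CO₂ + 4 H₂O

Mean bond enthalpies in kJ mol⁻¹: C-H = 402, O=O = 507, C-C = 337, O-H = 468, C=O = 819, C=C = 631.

Bonds broken (reactants):
  C-C: 2 × 337 = 674
  C-H: 8 × 402 = 3216
  C=C: 1 × 631 = 631
  O=O: 6 × 507 = 3042
  Σ(broken) = 7563 kJ
Bonds formed (products):
  C=O: 8 × 819 = 6552
  O-H: 8 × 468 = 3744
  Σ(formed) = 10296 kJ
ΔH = Σ(broken) − Σ(formed) = 7563 − 10296 = −2733 kJ

ΔH ≈ −2733 kJ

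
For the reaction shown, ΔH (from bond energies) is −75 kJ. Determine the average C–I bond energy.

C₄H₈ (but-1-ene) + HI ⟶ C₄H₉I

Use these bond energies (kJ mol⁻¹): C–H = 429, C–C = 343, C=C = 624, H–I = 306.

D(C–I) ≈ 233 kJ/mol

Let D be the C–I bond energy.
Σ(broken) = 2×343 + 8×429 + 1×624 + 1×306 = 5048
Σ(formed) = 3×343 + 9×429 + 1×D = 4890 + D
ΔH = Σ(broken) − Σ(formed) = (5048) − (4890 + D) = +158 − D
Setting this equal to −75 kJ gives D = 233 kJ/mol.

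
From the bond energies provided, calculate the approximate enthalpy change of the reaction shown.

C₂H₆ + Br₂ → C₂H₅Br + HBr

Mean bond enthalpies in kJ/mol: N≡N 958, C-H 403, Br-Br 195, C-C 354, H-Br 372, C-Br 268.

ΔH ≈ −42 kJ

Bonds broken (reactants):
  Br-Br: 1 × 195 = 195
  C-C: 1 × 354 = 354
  C-H: 6 × 403 = 2418
  Σ(broken) = 2967 kJ
Bonds formed (products):
  C-Br: 1 × 268 = 268
  C-C: 1 × 354 = 354
  C-H: 5 × 403 = 2015
  H-Br: 1 × 372 = 372
  Σ(formed) = 3009 kJ
ΔH = Σ(broken) − Σ(formed) = 2967 − 3009 = −42 kJ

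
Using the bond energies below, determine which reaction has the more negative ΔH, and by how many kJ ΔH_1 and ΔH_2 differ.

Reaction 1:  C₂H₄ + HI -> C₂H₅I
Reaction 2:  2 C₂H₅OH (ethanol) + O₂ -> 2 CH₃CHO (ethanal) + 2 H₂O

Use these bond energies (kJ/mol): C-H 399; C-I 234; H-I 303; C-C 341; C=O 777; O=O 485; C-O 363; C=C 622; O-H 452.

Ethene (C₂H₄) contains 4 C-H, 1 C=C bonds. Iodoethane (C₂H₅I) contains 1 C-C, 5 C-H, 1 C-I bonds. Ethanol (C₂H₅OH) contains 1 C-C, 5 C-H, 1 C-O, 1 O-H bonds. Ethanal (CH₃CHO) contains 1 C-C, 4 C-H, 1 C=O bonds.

Reaction 1:
  Bonds broken (reactants):
    C-H: 4 × 399 = 1596
    C=C: 1 × 622 = 622
    H-I: 1 × 303 = 303
    Σ(broken) = 2521 kJ
  Bonds formed (products):
    C-C: 1 × 341 = 341
    C-H: 5 × 399 = 1995
    C-I: 1 × 234 = 234
    Σ(formed) = 2570 kJ
  ΔH_1 = 2521 − 2570 = −49 kJ
Reaction 2:
  Bonds broken (reactants):
    C-C: 2 × 341 = 682
    C-H: 10 × 399 = 3990
    C-O: 2 × 363 = 726
    O-H: 2 × 452 = 904
    O=O: 1 × 485 = 485
    Σ(broken) = 6787 kJ
  Bonds formed (products):
    C-C: 2 × 341 = 682
    C-H: 8 × 399 = 3192
    C=O: 2 × 777 = 1554
    O-H: 4 × 452 = 1808
    Σ(formed) = 7236 kJ
  ΔH_2 = 6787 − 7236 = −449 kJ
ΔH_1 − ΔH_2 = +400 kJ, so reaction 2 has the more negative ΔH; |ΔH_1 − ΔH_2| = 400 kJ.

Reaction 2, by 400 kJ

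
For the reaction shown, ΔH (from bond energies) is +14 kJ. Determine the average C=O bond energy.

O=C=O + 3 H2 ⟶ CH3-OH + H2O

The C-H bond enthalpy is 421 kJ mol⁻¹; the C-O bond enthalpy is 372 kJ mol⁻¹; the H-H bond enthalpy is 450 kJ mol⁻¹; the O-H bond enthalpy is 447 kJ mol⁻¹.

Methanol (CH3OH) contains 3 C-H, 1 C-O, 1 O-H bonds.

Let D be the C=O bond energy.
Σ(broken) = 2×D + 3×450 = 1350 + 2D
Σ(formed) = 3×421 + 1×372 + 3×447 = 2976
ΔH = Σ(broken) − Σ(formed) = (1350 + 2D) − (2976) = −1626 + 2D
Setting this equal to +14 kJ gives 2D = 1640, so D = 820 kJ/mol.

D(C=O) ≈ 820 kJ/mol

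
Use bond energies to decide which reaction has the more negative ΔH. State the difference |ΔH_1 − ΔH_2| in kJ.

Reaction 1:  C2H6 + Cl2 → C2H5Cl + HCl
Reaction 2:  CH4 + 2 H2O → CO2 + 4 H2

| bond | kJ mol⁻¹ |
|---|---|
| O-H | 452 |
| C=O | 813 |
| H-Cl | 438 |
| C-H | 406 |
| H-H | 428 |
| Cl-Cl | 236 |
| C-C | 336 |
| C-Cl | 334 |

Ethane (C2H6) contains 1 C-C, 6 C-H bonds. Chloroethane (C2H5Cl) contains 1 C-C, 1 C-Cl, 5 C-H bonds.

Reaction 1:
  Bonds broken (reactants):
    C-C: 1 × 336 = 336
    C-H: 6 × 406 = 2436
    Cl-Cl: 1 × 236 = 236
    Σ(broken) = 3008 kJ
  Bonds formed (products):
    C-C: 1 × 336 = 336
    C-Cl: 1 × 334 = 334
    C-H: 5 × 406 = 2030
    H-Cl: 1 × 438 = 438
    Σ(formed) = 3138 kJ
  ΔH_1 = 3008 − 3138 = −130 kJ
Reaction 2:
  Bonds broken (reactants):
    C-H: 4 × 406 = 1624
    O-H: 4 × 452 = 1808
    Σ(broken) = 3432 kJ
  Bonds formed (products):
    C=O: 2 × 813 = 1626
    H-H: 4 × 428 = 1712
    Σ(formed) = 3338 kJ
  ΔH_2 = 3432 − 3338 = +94 kJ
ΔH_1 − ΔH_2 = −224 kJ, so reaction 1 has the more negative ΔH; |ΔH_1 − ΔH_2| = 224 kJ.

Reaction 1, by 224 kJ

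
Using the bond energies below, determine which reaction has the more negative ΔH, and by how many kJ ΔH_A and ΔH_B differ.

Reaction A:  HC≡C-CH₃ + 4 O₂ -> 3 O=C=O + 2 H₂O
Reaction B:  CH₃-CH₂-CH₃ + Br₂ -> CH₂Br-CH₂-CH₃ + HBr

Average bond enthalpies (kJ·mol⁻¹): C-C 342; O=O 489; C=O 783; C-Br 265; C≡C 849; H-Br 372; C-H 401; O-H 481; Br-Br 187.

Reaction A:
  Bonds broken (reactants):
    C≡C: 1 × 849 = 849
    C-C: 1 × 342 = 342
    C-H: 4 × 401 = 1604
    O=O: 4 × 489 = 1956
    Σ(broken) = 4751 kJ
  Bonds formed (products):
    C=O: 6 × 783 = 4698
    O-H: 4 × 481 = 1924
    Σ(formed) = 6622 kJ
  ΔH_A = 4751 − 6622 = −1871 kJ
Reaction B:
  Bonds broken (reactants):
    Br-Br: 1 × 187 = 187
    C-C: 2 × 342 = 684
    C-H: 8 × 401 = 3208
    Σ(broken) = 4079 kJ
  Bonds formed (products):
    C-Br: 1 × 265 = 265
    C-C: 2 × 342 = 684
    C-H: 7 × 401 = 2807
    H-Br: 1 × 372 = 372
    Σ(formed) = 4128 kJ
  ΔH_B = 4079 − 4128 = −49 kJ
ΔH_A − ΔH_B = −1822 kJ, so reaction A has the more negative ΔH; |ΔH_A − ΔH_B| = 1822 kJ.

Reaction A, by 1822 kJ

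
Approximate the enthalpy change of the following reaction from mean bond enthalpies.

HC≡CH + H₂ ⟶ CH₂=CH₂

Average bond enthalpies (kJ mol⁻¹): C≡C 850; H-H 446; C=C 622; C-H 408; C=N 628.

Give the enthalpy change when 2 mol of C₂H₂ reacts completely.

Bonds broken (reactants):
  C≡C: 1 × 850 = 850
  C-H: 2 × 408 = 816
  H-H: 1 × 446 = 446
  Σ(broken) = 2112 kJ
Bonds formed (products):
  C-H: 4 × 408 = 1632
  C=C: 1 × 622 = 622
  Σ(formed) = 2254 kJ
ΔH = Σ(broken) − Σ(formed) = 2112 − 2254 = −142 kJ
For 2× the reaction as written: 2 × (−142) = −284 kJ

ΔH = −284 kJ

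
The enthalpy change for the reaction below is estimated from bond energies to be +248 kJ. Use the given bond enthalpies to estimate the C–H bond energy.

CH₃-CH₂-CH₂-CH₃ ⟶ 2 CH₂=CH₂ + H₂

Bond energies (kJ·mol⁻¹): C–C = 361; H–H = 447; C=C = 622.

Let D be the C–H bond energy.
Σ(broken) = 3×361 + 10×D = 1083 + 10D
Σ(formed) = 8×D + 2×622 + 1×447 = 1691 + 8D
ΔH = Σ(broken) − Σ(formed) = (1083 + 10D) − (1691 + 8D) = −608 + 2D
Setting this equal to +248 kJ gives 2D = 856, so D = 428 kJ/mol.

D(C–H) ≈ 428 kJ/mol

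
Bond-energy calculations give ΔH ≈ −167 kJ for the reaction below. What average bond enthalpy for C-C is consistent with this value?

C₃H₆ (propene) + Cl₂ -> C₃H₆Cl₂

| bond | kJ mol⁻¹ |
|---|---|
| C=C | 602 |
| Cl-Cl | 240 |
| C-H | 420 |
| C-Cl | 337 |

Let D be the C-C bond energy.
Σ(broken) = 1×D + 6×420 + 1×602 + 1×240 = 3362 + D
Σ(formed) = 2×D + 2×337 + 6×420 = 3194 + 2D
ΔH = Σ(broken) − Σ(formed) = (3362 + D) − (3194 + 2D) = +168 − D
Setting this equal to −167 kJ gives D = 335 kJ/mol.

D(C-C) ≈ 335 kJ/mol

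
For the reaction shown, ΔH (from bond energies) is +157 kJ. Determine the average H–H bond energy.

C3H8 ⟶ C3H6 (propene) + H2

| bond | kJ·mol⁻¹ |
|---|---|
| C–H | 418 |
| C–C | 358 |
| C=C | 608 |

D(H–H) ≈ 429 kJ/mol

Let D be the H–H bond energy.
Σ(broken) = 2×358 + 8×418 = 4060
Σ(formed) = 1×358 + 6×418 + 1×608 + 1×D = 3474 + D
ΔH = Σ(broken) − Σ(formed) = (4060) − (3474 + D) = +586 − D
Setting this equal to +157 kJ gives D = 429 kJ/mol.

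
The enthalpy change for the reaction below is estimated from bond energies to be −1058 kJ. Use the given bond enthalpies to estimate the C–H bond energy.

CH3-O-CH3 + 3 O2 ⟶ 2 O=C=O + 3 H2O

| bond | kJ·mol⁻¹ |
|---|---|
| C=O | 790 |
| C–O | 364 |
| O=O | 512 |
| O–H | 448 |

Let D be the C–H bond energy.
Σ(broken) = 6×D + 2×364 + 3×512 = 2264 + 6D
Σ(formed) = 4×790 + 6×448 = 5848
ΔH = Σ(broken) − Σ(formed) = (2264 + 6D) − (5848) = −3584 + 6D
Setting this equal to −1058 kJ gives 6D = 2526, so D = 421 kJ/mol.

D(C–H) ≈ 421 kJ/mol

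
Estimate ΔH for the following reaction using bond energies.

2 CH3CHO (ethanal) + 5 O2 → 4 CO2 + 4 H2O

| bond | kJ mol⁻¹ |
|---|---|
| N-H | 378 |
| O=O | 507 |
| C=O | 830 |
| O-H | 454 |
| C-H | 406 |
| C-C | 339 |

Bonds broken (reactants):
  C-C: 2 × 339 = 678
  C-H: 8 × 406 = 3248
  C=O: 2 × 830 = 1660
  O=O: 5 × 507 = 2535
  Σ(broken) = 8121 kJ
Bonds formed (products):
  C=O: 8 × 830 = 6640
  O-H: 8 × 454 = 3632
  Σ(formed) = 10272 kJ
ΔH = Σ(broken) − Σ(formed) = 8121 − 10272 = −2151 kJ

ΔH ≈ −2151 kJ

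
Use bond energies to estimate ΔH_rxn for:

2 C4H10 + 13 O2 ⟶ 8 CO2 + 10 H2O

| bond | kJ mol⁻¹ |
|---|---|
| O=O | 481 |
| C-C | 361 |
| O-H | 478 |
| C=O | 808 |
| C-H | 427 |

Bonds broken (reactants):
  C-C: 6 × 361 = 2166
  C-H: 20 × 427 = 8540
  O=O: 13 × 481 = 6253
  Σ(broken) = 16959 kJ
Bonds formed (products):
  C=O: 16 × 808 = 12928
  O-H: 20 × 478 = 9560
  Σ(formed) = 22488 kJ
ΔH = Σ(broken) − Σ(formed) = 16959 − 22488 = −5529 kJ

ΔH ≈ −5529 kJ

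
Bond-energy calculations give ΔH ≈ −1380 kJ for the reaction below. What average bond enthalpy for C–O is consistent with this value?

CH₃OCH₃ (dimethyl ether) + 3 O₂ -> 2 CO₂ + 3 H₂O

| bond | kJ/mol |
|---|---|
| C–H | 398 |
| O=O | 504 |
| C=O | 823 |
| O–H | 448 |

Let D be the C–O bond energy.
Σ(broken) = 6×398 + 2×D + 3×504 = 3900 + 2D
Σ(formed) = 4×823 + 6×448 = 5980
ΔH = Σ(broken) − Σ(formed) = (3900 + 2D) − (5980) = −2080 + 2D
Setting this equal to −1380 kJ gives 2D = 700, so D = 350 kJ/mol.

D(C–O) ≈ 350 kJ/mol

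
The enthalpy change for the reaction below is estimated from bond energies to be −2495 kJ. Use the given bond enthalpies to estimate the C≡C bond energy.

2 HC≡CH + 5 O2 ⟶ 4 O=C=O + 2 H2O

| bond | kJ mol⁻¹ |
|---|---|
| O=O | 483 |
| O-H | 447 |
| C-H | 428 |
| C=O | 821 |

Let D be the C≡C bond energy.
Σ(broken) = 2×D + 4×428 + 5×483 = 4127 + 2D
Σ(formed) = 8×821 + 4×447 = 8356
ΔH = Σ(broken) − Σ(formed) = (4127 + 2D) − (8356) = −4229 + 2D
Setting this equal to −2495 kJ gives 2D = 1734, so D = 867 kJ/mol.

D(C≡C) ≈ 867 kJ/mol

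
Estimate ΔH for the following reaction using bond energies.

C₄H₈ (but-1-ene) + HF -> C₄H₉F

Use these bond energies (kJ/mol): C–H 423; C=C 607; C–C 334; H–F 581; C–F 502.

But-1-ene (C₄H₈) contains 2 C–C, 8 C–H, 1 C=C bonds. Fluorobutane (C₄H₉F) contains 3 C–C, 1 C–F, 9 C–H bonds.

Bonds broken (reactants):
  C–C: 2 × 334 = 668
  C–H: 8 × 423 = 3384
  C=C: 1 × 607 = 607
  H–F: 1 × 581 = 581
  Σ(broken) = 5240 kJ
Bonds formed (products):
  C–C: 3 × 334 = 1002
  C–F: 1 × 502 = 502
  C–H: 9 × 423 = 3807
  Σ(formed) = 5311 kJ
ΔH = Σ(broken) − Σ(formed) = 5240 − 5311 = −71 kJ

ΔH ≈ −71 kJ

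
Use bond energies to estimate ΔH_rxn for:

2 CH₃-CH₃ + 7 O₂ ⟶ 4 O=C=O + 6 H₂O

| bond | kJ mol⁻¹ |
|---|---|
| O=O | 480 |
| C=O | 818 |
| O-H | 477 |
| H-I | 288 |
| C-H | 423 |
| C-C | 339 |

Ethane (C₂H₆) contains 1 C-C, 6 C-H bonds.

ΔH ≈ −3154 kJ

Bonds broken (reactants):
  C-C: 2 × 339 = 678
  C-H: 12 × 423 = 5076
  O=O: 7 × 480 = 3360
  Σ(broken) = 9114 kJ
Bonds formed (products):
  C=O: 8 × 818 = 6544
  O-H: 12 × 477 = 5724
  Σ(formed) = 12268 kJ
ΔH = Σ(broken) − Σ(formed) = 9114 − 12268 = −3154 kJ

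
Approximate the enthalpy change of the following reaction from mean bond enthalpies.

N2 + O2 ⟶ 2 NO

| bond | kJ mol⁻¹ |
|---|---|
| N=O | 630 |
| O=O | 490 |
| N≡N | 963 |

ΔH ≈ +193 kJ

Bonds broken (reactants):
  N≡N: 1 × 963 = 963
  O=O: 1 × 490 = 490
  Σ(broken) = 1453 kJ
Bonds formed (products):
  N=O: 2 × 630 = 1260
  Σ(formed) = 1260 kJ
ΔH = Σ(broken) − Σ(formed) = 1453 − 1260 = +193 kJ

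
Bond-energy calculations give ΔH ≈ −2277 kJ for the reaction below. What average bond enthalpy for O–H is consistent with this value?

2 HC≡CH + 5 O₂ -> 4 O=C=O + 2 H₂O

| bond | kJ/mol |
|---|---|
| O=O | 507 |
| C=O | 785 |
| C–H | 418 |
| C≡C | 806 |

Let D be the O–H bond energy.
Σ(broken) = 2×806 + 4×418 + 5×507 = 5819
Σ(formed) = 8×785 + 4×D = 6280 + 4D
ΔH = Σ(broken) − Σ(formed) = (5819) − (6280 + 4D) = −461 − 4D
Setting this equal to −2277 kJ gives 4D = 1816, so D = 454 kJ/mol.

D(O–H) ≈ 454 kJ/mol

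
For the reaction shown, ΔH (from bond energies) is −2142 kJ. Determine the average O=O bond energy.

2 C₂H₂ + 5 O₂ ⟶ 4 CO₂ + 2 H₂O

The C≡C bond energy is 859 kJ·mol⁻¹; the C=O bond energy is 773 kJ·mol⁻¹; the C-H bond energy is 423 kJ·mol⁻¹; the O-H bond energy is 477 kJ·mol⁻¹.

Let D be the O=O bond energy.
Σ(broken) = 2×859 + 4×423 + 5×D = 3410 + 5D
Σ(formed) = 8×773 + 4×477 = 8092
ΔH = Σ(broken) − Σ(formed) = (3410 + 5D) − (8092) = −4682 + 5D
Setting this equal to −2142 kJ gives 5D = 2540, so D = 508 kJ/mol.

D(O=O) ≈ 508 kJ/mol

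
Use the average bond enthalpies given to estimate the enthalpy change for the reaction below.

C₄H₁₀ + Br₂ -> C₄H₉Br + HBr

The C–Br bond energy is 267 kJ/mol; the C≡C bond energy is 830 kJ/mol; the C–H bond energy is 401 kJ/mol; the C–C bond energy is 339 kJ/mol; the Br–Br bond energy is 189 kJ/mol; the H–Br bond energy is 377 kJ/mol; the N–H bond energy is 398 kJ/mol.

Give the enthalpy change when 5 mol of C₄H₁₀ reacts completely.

ΔH = −270 kJ

Bonds broken (reactants):
  Br–Br: 1 × 189 = 189
  C–C: 3 × 339 = 1017
  C–H: 10 × 401 = 4010
  Σ(broken) = 5216 kJ
Bonds formed (products):
  C–Br: 1 × 267 = 267
  C–C: 3 × 339 = 1017
  C–H: 9 × 401 = 3609
  H–Br: 1 × 377 = 377
  Σ(formed) = 5270 kJ
ΔH = Σ(broken) − Σ(formed) = 5216 − 5270 = −54 kJ
For 5× the reaction as written: 5 × (−54) = −270 kJ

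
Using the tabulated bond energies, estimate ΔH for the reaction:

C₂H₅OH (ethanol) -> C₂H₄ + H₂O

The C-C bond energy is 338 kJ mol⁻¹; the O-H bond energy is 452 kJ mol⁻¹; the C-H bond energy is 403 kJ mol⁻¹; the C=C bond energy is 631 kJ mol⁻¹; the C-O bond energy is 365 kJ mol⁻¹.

Bonds broken (reactants):
  C-C: 1 × 338 = 338
  C-H: 5 × 403 = 2015
  C-O: 1 × 365 = 365
  O-H: 1 × 452 = 452
  Σ(broken) = 3170 kJ
Bonds formed (products):
  C-H: 4 × 403 = 1612
  C=C: 1 × 631 = 631
  O-H: 2 × 452 = 904
  Σ(formed) = 3147 kJ
ΔH = Σ(broken) − Σ(formed) = 3170 − 3147 = +23 kJ

ΔH ≈ +23 kJ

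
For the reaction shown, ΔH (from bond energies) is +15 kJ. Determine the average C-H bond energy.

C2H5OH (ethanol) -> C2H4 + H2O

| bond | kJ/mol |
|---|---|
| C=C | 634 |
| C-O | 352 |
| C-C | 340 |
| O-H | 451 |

D(C-H) ≈ 408 kJ/mol

Let D be the C-H bond energy.
Σ(broken) = 1×340 + 5×D + 1×352 + 1×451 = 1143 + 5D
Σ(formed) = 4×D + 1×634 + 2×451 = 1536 + 4D
ΔH = Σ(broken) − Σ(formed) = (1143 + 5D) − (1536 + 4D) = −393 + D
Setting this equal to +15 kJ gives D = 408 kJ/mol.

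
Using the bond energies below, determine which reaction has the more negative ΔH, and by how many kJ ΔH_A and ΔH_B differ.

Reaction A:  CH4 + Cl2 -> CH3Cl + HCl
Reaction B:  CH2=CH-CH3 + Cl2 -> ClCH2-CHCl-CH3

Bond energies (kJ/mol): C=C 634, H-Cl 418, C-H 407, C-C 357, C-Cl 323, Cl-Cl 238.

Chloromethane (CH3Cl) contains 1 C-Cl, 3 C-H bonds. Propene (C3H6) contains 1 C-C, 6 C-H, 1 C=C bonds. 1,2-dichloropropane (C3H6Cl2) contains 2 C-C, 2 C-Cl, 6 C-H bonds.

Reaction B, by 35 kJ

Reaction A:
  Bonds broken (reactants):
    C-H: 4 × 407 = 1628
    Cl-Cl: 1 × 238 = 238
    Σ(broken) = 1866 kJ
  Bonds formed (products):
    C-Cl: 1 × 323 = 323
    C-H: 3 × 407 = 1221
    H-Cl: 1 × 418 = 418
    Σ(formed) = 1962 kJ
  ΔH_A = 1866 − 1962 = −96 kJ
Reaction B:
  Bonds broken (reactants):
    C-C: 1 × 357 = 357
    C-H: 6 × 407 = 2442
    C=C: 1 × 634 = 634
    Cl-Cl: 1 × 238 = 238
    Σ(broken) = 3671 kJ
  Bonds formed (products):
    C-C: 2 × 357 = 714
    C-Cl: 2 × 323 = 646
    C-H: 6 × 407 = 2442
    Σ(formed) = 3802 kJ
  ΔH_B = 3671 − 3802 = −131 kJ
ΔH_A − ΔH_B = +35 kJ, so reaction B has the more negative ΔH; |ΔH_A − ΔH_B| = 35 kJ.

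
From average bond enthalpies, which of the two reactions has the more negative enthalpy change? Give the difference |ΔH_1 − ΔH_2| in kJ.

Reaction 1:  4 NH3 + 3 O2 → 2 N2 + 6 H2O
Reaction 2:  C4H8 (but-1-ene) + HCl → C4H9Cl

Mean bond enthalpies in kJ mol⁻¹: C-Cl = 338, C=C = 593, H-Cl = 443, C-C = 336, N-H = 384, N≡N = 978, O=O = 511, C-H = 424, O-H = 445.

Reaction 1:
  Bonds broken (reactants):
    N-H: 12 × 384 = 4608
    O=O: 3 × 511 = 1533
    Σ(broken) = 6141 kJ
  Bonds formed (products):
    N≡N: 2 × 978 = 1956
    O-H: 12 × 445 = 5340
    Σ(formed) = 7296 kJ
  ΔH_1 = 6141 − 7296 = −1155 kJ
Reaction 2:
  Bonds broken (reactants):
    C-C: 2 × 336 = 672
    C-H: 8 × 424 = 3392
    C=C: 1 × 593 = 593
    H-Cl: 1 × 443 = 443
    Σ(broken) = 5100 kJ
  Bonds formed (products):
    C-C: 3 × 336 = 1008
    C-Cl: 1 × 338 = 338
    C-H: 9 × 424 = 3816
    Σ(formed) = 5162 kJ
  ΔH_2 = 5100 − 5162 = −62 kJ
ΔH_1 − ΔH_2 = −1093 kJ, so reaction 1 has the more negative ΔH; |ΔH_1 − ΔH_2| = 1093 kJ.

Reaction 1, by 1093 kJ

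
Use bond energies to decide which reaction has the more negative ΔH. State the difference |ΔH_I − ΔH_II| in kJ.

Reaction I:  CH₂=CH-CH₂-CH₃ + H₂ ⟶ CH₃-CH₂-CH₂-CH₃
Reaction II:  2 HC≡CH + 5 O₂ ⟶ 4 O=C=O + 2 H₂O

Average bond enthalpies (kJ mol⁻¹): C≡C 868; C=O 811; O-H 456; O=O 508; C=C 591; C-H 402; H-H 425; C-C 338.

Reaction I:
  Bonds broken (reactants):
    C-C: 2 × 338 = 676
    C-H: 8 × 402 = 3216
    C=C: 1 × 591 = 591
    H-H: 1 × 425 = 425
    Σ(broken) = 4908 kJ
  Bonds formed (products):
    C-C: 3 × 338 = 1014
    C-H: 10 × 402 = 4020
    Σ(formed) = 5034 kJ
  ΔH_I = 4908 − 5034 = −126 kJ
Reaction II:
  Bonds broken (reactants):
    C≡C: 2 × 868 = 1736
    C-H: 4 × 402 = 1608
    O=O: 5 × 508 = 2540
    Σ(broken) = 5884 kJ
  Bonds formed (products):
    C=O: 8 × 811 = 6488
    O-H: 4 × 456 = 1824
    Σ(formed) = 8312 kJ
  ΔH_II = 5884 − 8312 = −2428 kJ
ΔH_I − ΔH_II = +2302 kJ, so reaction II has the more negative ΔH; |ΔH_I − ΔH_II| = 2302 kJ.

Reaction II, by 2302 kJ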